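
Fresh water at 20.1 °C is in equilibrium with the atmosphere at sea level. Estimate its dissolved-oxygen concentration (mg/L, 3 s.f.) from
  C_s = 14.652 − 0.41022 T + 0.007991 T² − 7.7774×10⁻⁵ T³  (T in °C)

C_s = 14.652 − 0.41022×20.1 + 0.007991×20.1² − 7.7774×10⁻⁵×20.1³ = 9.003 mg/L.

C_s ≈ 9.00 mg/L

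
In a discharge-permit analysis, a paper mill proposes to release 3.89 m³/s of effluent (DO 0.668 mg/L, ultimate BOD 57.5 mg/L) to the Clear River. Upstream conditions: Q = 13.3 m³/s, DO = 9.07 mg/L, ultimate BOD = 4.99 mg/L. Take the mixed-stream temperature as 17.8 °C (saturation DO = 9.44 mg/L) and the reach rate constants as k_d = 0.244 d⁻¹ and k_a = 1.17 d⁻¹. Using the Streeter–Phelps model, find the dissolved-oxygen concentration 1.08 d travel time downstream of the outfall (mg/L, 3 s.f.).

Mixed DO = (13.3×9.07 + 3.89×0.668)/(13.3+3.89) = 123.2/17.19 = 7.169 mg/L.
Mixed L₀ = (13.3×4.99 + 3.89×57.5)/(17.19) = 290.0/17.19 = 16.87 mg/L.
Initial deficit D₀ = C_s − DO₀ = 9.44 − 7.169 = 2.271 mg/L.
D(1.08) = [0.244×16.87/(1.17−0.244)](e^(−0.244×1.08) − e^(−1.17×1.08)) + 2.271 e^(−1.17×1.08)
= 4.446 × (0.7683 − 0.2826) + 2.271 × 0.2826 = 2.801 mg/L.
DO = 9.44 − 2.801 = 6.639 mg/L.

DO ≈ 6.64 mg/L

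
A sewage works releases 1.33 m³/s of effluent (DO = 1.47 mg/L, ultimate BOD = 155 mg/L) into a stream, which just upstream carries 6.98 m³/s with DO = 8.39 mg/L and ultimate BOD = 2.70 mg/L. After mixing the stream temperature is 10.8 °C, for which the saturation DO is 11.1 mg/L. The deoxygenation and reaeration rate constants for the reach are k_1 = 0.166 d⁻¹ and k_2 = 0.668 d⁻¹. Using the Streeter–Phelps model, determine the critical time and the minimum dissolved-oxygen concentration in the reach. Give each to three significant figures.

t_c ≈ 1.67 d; minimum DO ≈ 6.00 mg/L

Mixed DO = (6.98×8.39 + 1.33×1.47)/(6.98+1.33) = 60.52/8.310 = 7.282 mg/L.
Mixed L₀ = (6.98×2.70 + 1.33×155)/(8.310) = 225.0/8.310 = 27.08 mg/L.
Initial deficit D₀ = C_s − DO₀ = 11.1 − 7.282 = 3.818 mg/L.
t_c = (1/0.5020) ln[(0.668/0.166)(1 − 3.818×0.5020/(0.166×27.08))] = 1.992 × ln(2.308) = 1.666 d.
D_c = (0.166/0.668) × 27.08 × e^(−0.166×1.666) = 0.2485 × 27.08 × 0.7583 = 5.102 mg/L.
Minimum DO = 11.1 − 5.102 = 5.998 mg/L.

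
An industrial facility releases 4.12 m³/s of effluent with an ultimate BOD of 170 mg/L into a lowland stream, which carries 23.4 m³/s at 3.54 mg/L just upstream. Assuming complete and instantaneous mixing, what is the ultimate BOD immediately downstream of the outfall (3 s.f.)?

28.5 mg/L

Flow-weighted mixing: C = (Q_r C_r + Q_w C_w)/(Q_r + Q_w)
= (23.4×3.54 + 4.12×170)/(23.4 + 4.12) = 783.2/27.52 = 28.46 mg/L.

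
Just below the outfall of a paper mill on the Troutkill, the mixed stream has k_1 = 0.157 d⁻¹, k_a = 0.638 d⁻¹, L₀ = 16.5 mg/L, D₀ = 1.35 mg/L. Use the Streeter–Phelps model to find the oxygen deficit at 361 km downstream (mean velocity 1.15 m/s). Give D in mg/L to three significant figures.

Travel time t = x/v = 361 km / (1.15 m/s) = 361000 m / 1.15 m/s = 313900 s = 3.633 d.
k_1 L₀/(k_a−k_1) = 0.157×16.5/(0.638−0.157) = 2.591/0.4810 = 5.386 mg/L.
e^(−k_1 t) = e^(−0.157×3.633) = 0.5653; e^(−k_a t) = e^(−0.638×3.633) = 0.09847.
D = 5.386 × (0.5653 − 0.09847) + 1.35 × 0.09847 = 2.514 + 0.1329 = 2.647 mg/L.

D ≈ 2.65 mg/L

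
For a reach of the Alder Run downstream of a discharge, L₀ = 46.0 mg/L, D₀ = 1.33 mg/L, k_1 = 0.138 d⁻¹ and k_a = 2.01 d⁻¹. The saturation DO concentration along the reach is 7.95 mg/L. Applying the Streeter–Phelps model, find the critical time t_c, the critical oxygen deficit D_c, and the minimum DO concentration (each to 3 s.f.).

t_c ≈ 1.16 d; D_c ≈ 2.69 mg/L; min DO ≈ 5.26 mg/L

t_c = [1/(k_a−k_1)] ln[(k_a/k_1)(1 − D₀(k_a−k_1)/(k_1 L₀))]
= [1/(2.01−0.138)] ln[(2.01/0.138)(1 − 1.33×1.872/(0.138×46.0))]
= (1/1.872) ln[14.57 × 0.6078] = 0.5342 × ln(8.853) = 0.5342 × 2.181 = 1.165 d.
L(t_c) = L₀ e^(−k_1 t_c) = 46.0 × 0.8515 = 39.17 mg/L, and at the critical point k_a D_c = k_1 L, so D_c = (0.138/2.01) × 39.17 = 2.689 mg/L.
Minimum DO = C_s − D_c = 7.95 − 2.689 = 5.261 mg/L.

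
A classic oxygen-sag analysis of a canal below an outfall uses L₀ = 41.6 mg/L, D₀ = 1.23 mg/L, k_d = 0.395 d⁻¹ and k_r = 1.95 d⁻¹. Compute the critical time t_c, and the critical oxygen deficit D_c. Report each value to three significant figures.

t_c = [1/(k_r−k_d)] ln[(k_r/k_d)(1 − D₀(k_r−k_d)/(k_d L₀))]
= [1/(1.95−0.395)] ln[(1.95/0.395)(1 − 1.23×1.555/(0.395×41.6))]
= (1/1.555) ln[4.937 × 0.8836] = 0.6431 × ln(4.362) = 0.6431 × 1.473 = 0.9472 d.
L(t_c) = L₀ e^(−k_d t_c) = 41.6 × 0.6879 = 28.62 mg/L, and at the critical point k_r D_c = k_d L, so D_c = (0.395/1.95) × 28.62 = 5.796 mg/L.

t_c ≈ 0.947 d; D_c ≈ 5.80 mg/L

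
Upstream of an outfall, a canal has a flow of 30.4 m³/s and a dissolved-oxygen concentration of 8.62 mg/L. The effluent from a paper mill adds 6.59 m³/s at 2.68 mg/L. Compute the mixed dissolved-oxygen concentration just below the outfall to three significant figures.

Flow-weighted mixing: C = (Q_r C_r + Q_w C_w)/(Q_r + Q_w)
= (30.4×8.62 + 6.59×2.68)/(30.4 + 6.59) = 279.7/36.99 = 7.562 mg/L.

7.56 mg/L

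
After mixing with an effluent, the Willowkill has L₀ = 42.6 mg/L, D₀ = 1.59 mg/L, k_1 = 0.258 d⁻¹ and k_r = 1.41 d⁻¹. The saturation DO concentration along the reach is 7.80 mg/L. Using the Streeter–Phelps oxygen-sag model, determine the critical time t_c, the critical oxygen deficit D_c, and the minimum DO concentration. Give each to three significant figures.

With k_r/k_1 = 5.465 and 1 − D₀(k_r−k_1)/(k_1 L₀) = 0.8333,
t_c = ln(5.465 × 0.8333) / (1.41 − 0.258) = ln(4.554) / 1.152 = 1.516/1.152 = 1.316 d.
D_c = (k_1/k_r) L₀ e^(−k_1 t_c) = (0.258/1.41) × 42.6 × e^(−0.258×1.316) = 0.1830 × 42.6 × 0.7121 = 5.551 mg/L.
Minimum DO = C_s − D_c = 7.80 − 5.551 = 2.249 mg/L.

t_c ≈ 1.32 d; D_c ≈ 5.55 mg/L; min DO ≈ 2.25 mg/L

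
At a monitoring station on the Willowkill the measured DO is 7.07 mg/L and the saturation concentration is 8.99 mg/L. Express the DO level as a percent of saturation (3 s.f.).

% saturation = C/C_s × 100 = 7.07/8.99 × 100 = 78.6 %.

78.6 % saturation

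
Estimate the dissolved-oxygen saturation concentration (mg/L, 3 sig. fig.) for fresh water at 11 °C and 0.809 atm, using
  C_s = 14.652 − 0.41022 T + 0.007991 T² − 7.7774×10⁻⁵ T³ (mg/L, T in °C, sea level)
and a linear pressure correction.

C_s ≈ 8.90 mg/L

At sea level: C_s = 14.652 − 0.41022×11 + 0.007991×11² − 7.7774×10⁻⁵×11³ = 11.00 mg/L.
Pressure correction: C_s' = 11.00 × 0.809 = 8.901 mg/L.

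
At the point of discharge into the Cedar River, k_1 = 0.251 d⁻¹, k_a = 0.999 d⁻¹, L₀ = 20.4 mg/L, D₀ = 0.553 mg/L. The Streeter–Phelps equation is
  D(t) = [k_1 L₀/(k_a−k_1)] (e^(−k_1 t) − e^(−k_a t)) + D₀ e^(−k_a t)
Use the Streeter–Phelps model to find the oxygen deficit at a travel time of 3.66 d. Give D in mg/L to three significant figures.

k_1 L₀/(k_a−k_1) = 0.251×20.4/(0.999−0.251) = 5.120/0.7480 = 6.845 mg/L.
e^(−k_1 t) = e^(−0.251×3.660) = 0.3991; e^(−k_a t) = e^(−0.999×3.660) = 0.02583.
D = 6.845 × (0.3991 − 0.02583) + 0.553 × 0.02583 = 2.555 + 0.01428 = 2.569 mg/L.

D ≈ 2.57 mg/L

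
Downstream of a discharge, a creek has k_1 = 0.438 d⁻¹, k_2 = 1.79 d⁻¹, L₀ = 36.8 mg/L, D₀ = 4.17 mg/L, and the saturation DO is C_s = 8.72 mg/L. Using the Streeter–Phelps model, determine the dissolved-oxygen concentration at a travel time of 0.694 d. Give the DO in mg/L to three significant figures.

k_1 L₀/(k_2−k_1) = 0.438×36.8/(1.79−0.438) = 16.12/1.352 = 11.92 mg/L.
e^(−k_1 t) = e^(−0.438×0.6940) = 0.7379; e^(−k_2 t) = e^(−1.79×0.6940) = 0.2887.
D = 11.92 × (0.7379 − 0.2887) + 4.17 × 0.2887 = 5.355 + 1.204 = 6.559 mg/L.
DO = C_s − D = 8.72 − 6.559 = 2.161 mg/L.

DO ≈ 2.16 mg/L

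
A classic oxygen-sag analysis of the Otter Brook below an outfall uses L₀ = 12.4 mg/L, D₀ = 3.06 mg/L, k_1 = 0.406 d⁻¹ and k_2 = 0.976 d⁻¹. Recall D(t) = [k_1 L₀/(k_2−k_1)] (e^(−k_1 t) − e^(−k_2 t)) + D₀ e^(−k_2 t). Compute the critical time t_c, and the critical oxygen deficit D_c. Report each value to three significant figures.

t_c ≈ 0.793 d; D_c ≈ 3.74 mg/L

t_c = [1/(k_2−k_1)] ln[(k_2/k_1)(1 − D₀(k_2−k_1)/(k_1 L₀))]
= [1/(0.976−0.406)] ln[(0.976/0.406)(1 − 3.06×0.5700/(0.406×12.4))]
= (1/0.5700) ln[2.404 × 0.6535] = 1.754 × ln(1.571) = 1.754 × 0.4518 = 0.7926 d.
D_c = (k_1/k_2) L₀ e^(−k_1 t_c) = (0.406/0.976) × 12.4 × e^(−0.406×0.7926) = 0.4160 × 12.4 × 0.7249 = 3.739 mg/L.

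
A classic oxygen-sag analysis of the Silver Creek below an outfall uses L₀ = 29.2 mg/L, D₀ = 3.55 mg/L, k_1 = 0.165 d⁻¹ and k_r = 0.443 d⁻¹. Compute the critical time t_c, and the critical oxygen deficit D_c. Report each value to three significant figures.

At the critical point dD/dt = 0, so k_1 L₀ e^(−k_1 t) = k_r D. Substituting D(t) from the Streeter–Phelps equation and solving for t gives
t_c = ln[(k_r/k_1)(1 − D₀(k_r−k_1)/(k_1 L₀))] / (k_r−k_1).
Here k_r−k_1 = 0.2780 d⁻¹ and 1 − D₀(k_r−k_1)/(k_1 L₀) = 1 − 3.55×0.2780/(0.165×29.2) = 0.7952, so
t_c = ln(2.685 × 0.7952) / 0.2780 = 0.7584 / 0.2780 = 2.728 d.
D_c = (k_1/k_r) L₀ e^(−k_1 t_c) = (0.165/0.443) × 29.2 × e^(−0.165×2.728) = 0.3725 × 29.2 × 0.6375 = 6.934 mg/L.

t_c ≈ 2.73 d; D_c ≈ 6.93 mg/L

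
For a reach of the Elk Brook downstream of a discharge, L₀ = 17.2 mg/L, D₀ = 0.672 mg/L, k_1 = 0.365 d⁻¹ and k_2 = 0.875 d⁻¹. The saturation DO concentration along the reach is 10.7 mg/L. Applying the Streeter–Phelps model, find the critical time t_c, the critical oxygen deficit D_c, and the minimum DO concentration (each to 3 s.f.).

With k_2/k_1 = 2.397 and 1 − D₀(k_2−k_1)/(k_1 L₀) = 0.9454,
t_c = ln(2.397 × 0.9454) / (0.875 − 0.365) = ln(2.266) / 0.5100 = 0.8182/0.5100 = 1.604 d.
L(t_c) = L₀ e^(−k_1 t_c) = 17.2 × 0.5568 = 9.577 mg/L, and at the critical point k_2 D_c = k_1 L, so D_c = (0.365/0.875) × 9.577 = 3.995 mg/L.
Minimum DO = C_s − D_c = 10.7 − 3.995 = 6.705 mg/L.

t_c ≈ 1.60 d; D_c ≈ 3.99 mg/L; min DO ≈ 6.71 mg/L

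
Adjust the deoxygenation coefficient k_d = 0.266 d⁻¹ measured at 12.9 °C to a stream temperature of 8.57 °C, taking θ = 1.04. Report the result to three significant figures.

k_d ≈ 0.224 d⁻¹

k_d(T₂) = k_d(T₁) · θ^(T₂−T₁) = 0.266 × 1.04^(8.57−12.9)
= 0.266 × 1.04^-4.33 = 0.266 × 0.8438 = 0.2245 d⁻¹.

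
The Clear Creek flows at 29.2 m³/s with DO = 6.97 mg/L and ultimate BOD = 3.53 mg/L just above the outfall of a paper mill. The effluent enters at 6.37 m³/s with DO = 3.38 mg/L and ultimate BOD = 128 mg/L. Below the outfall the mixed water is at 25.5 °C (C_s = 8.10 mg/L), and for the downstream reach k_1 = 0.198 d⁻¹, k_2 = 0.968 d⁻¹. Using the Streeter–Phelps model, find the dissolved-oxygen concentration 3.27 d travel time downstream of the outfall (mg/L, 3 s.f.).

Mixed DO = (29.2×6.97 + 6.37×3.38)/(29.2+6.37) = 225.1/35.57 = 6.327 mg/L.
Mixed L₀ = (29.2×3.53 + 6.37×128)/(35.57) = 918.4/35.57 = 25.82 mg/L.
Initial deficit D₀ = C_s − DO₀ = 8.10 − 6.327 = 1.773 mg/L.
D(3.27) = [0.198×25.82/(0.968−0.198)](e^(−0.198×3.27) − e^(−0.968×3.27)) + 1.773 e^(−0.968×3.27)
= 6.640 × (0.5234 − 0.04220) + 1.773 × 0.04220 = 3.270 mg/L.
DO = 8.10 − 3.270 = 4.830 mg/L.

DO ≈ 4.83 mg/L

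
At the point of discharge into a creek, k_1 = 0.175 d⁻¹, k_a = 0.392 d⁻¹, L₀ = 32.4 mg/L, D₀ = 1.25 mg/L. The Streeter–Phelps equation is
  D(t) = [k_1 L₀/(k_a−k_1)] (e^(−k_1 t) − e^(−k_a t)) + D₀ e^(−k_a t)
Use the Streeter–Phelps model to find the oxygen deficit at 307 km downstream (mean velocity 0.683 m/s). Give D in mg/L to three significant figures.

Travel time t = x/v = 307 km / (0.683 m/s) = 307000 m / 0.683 m/s = 449500 s = 5.202 d.
k_1 L₀/(k_a−k_1) = 0.175×32.4/(0.392−0.175) = 5.670/0.2170 = 26.13 mg/L.
e^(−k_1 t) = e^(−0.175×5.202) = 0.4024; e^(−k_a t) = e^(−0.392×5.202) = 0.1301.
D = 26.13 × (0.4024 − 0.1301) + 1.25 × 0.1301 = 7.113 + 0.1626 = 7.276 mg/L.

D ≈ 7.28 mg/L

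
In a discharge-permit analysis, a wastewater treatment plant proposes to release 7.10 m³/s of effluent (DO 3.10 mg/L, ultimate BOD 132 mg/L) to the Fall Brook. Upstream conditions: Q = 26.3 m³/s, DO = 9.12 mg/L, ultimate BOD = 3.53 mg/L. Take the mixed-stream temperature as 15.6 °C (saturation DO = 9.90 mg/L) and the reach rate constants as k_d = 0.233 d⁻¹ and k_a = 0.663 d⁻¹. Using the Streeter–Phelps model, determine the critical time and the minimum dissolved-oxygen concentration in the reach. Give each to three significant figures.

t_c ≈ 2.13 d; minimum DO ≈ 3.30 mg/L

Mixed DO = (26.3×9.12 + 7.10×3.10)/(26.3+7.10) = 261.9/33.40 = 7.840 mg/L.
Mixed L₀ = (26.3×3.53 + 7.10×132)/(33.40) = 1030/33.40 = 30.84 mg/L.
Initial deficit D₀ = C_s − DO₀ = 9.90 − 7.840 = 2.060 mg/L.
t_c = (1/0.4300) ln[(0.663/0.233)(1 − 2.060×0.4300/(0.233×30.84))] = 2.326 × ln(2.495) = 2.126 d.
D_c = (0.233/0.663) × 30.84 × e^(−0.233×2.126) = 0.3514 × 30.84 × 0.6093 = 6.604 mg/L.
Minimum DO = 9.90 − 6.604 = 3.296 mg/L.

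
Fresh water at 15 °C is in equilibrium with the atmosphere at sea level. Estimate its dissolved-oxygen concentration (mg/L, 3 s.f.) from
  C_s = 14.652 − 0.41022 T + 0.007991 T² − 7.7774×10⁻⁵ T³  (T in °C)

C_s = 14.652 − 0.41022×15 + 0.007991×15² − 7.7774×10⁻⁵×15³ = 10.03 mg/L.

C_s ≈ 10.0 mg/L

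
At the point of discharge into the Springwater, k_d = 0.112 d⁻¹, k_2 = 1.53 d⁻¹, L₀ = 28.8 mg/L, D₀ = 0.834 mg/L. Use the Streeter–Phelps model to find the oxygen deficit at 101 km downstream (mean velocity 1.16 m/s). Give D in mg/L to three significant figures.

D ≈ 1.72 mg/L

Travel time t = x/v = 101 km / (1.16 m/s) = 101000 m / 1.16 m/s = 87070 s = 1.008 d.
k_d L₀/(k_2−k_d) = 0.112×28.8/(1.53−0.112) = 3.226/1.418 = 2.275 mg/L.
e^(−k_d t) = e^(−0.112×1.008) = 0.8933; e^(−k_2 t) = e^(−1.53×1.008) = 0.2140.
D = 2.275 × (0.8933 − 0.2140) + 0.834 × 0.2140 = 1.545 + 0.1785 = 1.724 mg/L.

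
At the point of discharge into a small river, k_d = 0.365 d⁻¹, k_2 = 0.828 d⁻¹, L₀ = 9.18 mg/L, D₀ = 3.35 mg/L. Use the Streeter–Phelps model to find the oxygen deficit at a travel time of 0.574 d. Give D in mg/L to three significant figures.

D ≈ 3.45 mg/L

k_d L₀/(k_2−k_d) = 0.365×9.18/(0.828−0.365) = 3.351/0.4630 = 7.237 mg/L.
e^(−k_d t) = e^(−0.365×0.5740) = 0.8110; e^(−k_2 t) = e^(−0.828×0.5740) = 0.6217.
D = 7.237 × (0.8110 − 0.6217) + 3.35 × 0.6217 = 1.370 + 2.083 = 3.452 mg/L.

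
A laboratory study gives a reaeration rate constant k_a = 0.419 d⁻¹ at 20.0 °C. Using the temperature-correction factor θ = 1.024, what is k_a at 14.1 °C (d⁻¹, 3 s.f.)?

k_a ≈ 0.364 d⁻¹

k_a(T₂) = k_a(T₁) · θ^(T₂−T₁) = 0.419 × 1.024^(14.1−20.0)
= 0.419 × 1.024^-5.90 = 0.419 × 0.8694 = 0.3643 d⁻¹.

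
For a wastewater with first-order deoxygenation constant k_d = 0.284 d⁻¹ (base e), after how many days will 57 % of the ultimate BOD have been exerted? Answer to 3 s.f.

y/L₀ = 1 − e^(−k_d t) = 0.57 ⇒ e^(−k_d t) = 0.430
t = −ln(0.430) / 0.284 = 0.8440 / 0.284 = 2.972 d.

t ≈ 2.97 d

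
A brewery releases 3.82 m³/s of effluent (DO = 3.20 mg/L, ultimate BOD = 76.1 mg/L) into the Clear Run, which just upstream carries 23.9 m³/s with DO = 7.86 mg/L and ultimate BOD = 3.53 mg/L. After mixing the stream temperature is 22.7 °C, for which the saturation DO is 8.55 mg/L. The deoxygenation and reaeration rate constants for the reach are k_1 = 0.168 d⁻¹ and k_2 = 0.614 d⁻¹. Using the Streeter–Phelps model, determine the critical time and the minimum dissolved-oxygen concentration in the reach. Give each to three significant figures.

Mixed DO = (23.9×7.86 + 3.82×3.20)/(23.9+3.82) = 200.1/27.72 = 7.218 mg/L.
Mixed L₀ = (23.9×3.53 + 3.82×76.1)/(27.72) = 375.1/27.72 = 13.53 mg/L.
Initial deficit D₀ = C_s − DO₀ = 8.55 − 7.218 = 1.332 mg/L.
t_c = (1/0.4460) ln[(0.614/0.168)(1 − 1.332×0.4460/(0.168×13.53))] = 2.242 × ln(2.699) = 2.227 d.
D_c = (0.168/0.614) × 13.53 × e^(−0.168×2.227) = 0.2736 × 13.53 × 0.6879 = 2.547 mg/L.
Minimum DO = 8.55 − 2.547 = 6.003 mg/L.

t_c ≈ 2.23 d; minimum DO ≈ 6.00 mg/L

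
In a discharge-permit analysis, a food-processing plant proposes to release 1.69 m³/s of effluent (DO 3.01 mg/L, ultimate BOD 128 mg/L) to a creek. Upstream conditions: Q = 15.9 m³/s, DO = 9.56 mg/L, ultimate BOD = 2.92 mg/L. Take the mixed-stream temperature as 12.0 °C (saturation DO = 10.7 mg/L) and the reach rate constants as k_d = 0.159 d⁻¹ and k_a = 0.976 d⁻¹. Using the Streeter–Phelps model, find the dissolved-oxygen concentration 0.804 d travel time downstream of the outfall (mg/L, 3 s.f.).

Mixed DO = (15.9×9.56 + 1.69×3.01)/(15.9+1.69) = 157.1/17.59 = 8.931 mg/L.
Mixed L₀ = (15.9×2.92 + 1.69×128)/(17.59) = 262.7/17.59 = 14.94 mg/L.
Initial deficit D₀ = C_s − DO₀ = 10.7 − 8.931 = 1.769 mg/L.
D(0.804) = [0.159×14.94/(0.976−0.159)](e^(−0.159×0.804) − e^(−0.976×0.804)) + 1.769 e^(−0.976×0.804)
= 2.907 × (0.8800 − 0.4563) + 1.769 × 0.4563 = 2.039 mg/L.
DO = 10.7 − 2.039 = 8.661 mg/L.

DO ≈ 8.66 mg/L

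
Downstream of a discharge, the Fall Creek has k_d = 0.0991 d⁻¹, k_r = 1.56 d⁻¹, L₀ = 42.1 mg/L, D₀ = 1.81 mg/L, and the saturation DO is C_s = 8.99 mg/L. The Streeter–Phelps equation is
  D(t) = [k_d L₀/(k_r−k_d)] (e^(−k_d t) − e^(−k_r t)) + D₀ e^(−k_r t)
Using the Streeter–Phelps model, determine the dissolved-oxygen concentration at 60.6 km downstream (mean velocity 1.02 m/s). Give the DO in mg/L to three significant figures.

Travel time t = x/v = 60.6 km / (1.02 m/s) = 60600 m / 1.02 m/s = 59410 s = 0.6876 d.
k_d L₀/(k_r−k_d) = 0.0991×42.1/(1.56−0.0991) = 4.172/1.461 = 2.856 mg/L.
e^(−k_d t) = e^(−0.0991×0.6876) = 0.9341; e^(−k_r t) = e^(−1.56×0.6876) = 0.3421.
D = 2.856 × (0.9341 − 0.3421) + 1.81 × 0.3421 = 1.691 + 0.6192 = 2.310 mg/L.
DO = C_s − D = 8.99 − 2.310 = 6.680 mg/L.

DO ≈ 6.68 mg/L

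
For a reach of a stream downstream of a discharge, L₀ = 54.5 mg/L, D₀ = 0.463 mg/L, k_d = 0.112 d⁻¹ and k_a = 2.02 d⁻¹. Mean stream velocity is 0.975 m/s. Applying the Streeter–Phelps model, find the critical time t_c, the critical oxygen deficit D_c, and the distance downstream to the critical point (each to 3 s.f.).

At the critical point dD/dt = 0, so k_d L₀ e^(−k_d t) = k_a D. Substituting D(t) from the Streeter–Phelps equation and solving for t gives
t_c = ln[(k_a/k_d)(1 − D₀(k_a−k_d)/(k_d L₀))] / (k_a−k_d).
Here k_a−k_d = 1.908 d⁻¹ and 1 − D₀(k_a−k_d)/(k_d L₀) = 1 − 0.463×1.908/(0.112×54.5) = 0.8553, so
t_c = ln(18.04 × 0.8553) / 1.908 = 2.736 / 1.908 = 1.434 d.
L(t_c) = L₀ e^(−k_d t_c) = 54.5 × 0.8516 = 46.41 mg/L, and at the critical point k_a D_c = k_d L, so D_c = (0.112/2.02) × 46.41 = 2.573 mg/L.
x_c = v t_c = 0.975 m/s × 1.434 d × 86400 s/d = 120800 m ≈ 121 km.

t_c ≈ 1.43 d; D_c ≈ 2.57 mg/L; x_c ≈ 121 km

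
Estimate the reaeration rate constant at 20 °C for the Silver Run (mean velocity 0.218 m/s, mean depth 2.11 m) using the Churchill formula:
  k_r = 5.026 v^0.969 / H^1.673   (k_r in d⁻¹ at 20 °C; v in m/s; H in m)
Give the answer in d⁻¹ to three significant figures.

k_r ≈ 0.329 d⁻¹

k_r = 5.026 × 0.218^0.969 / 2.11^1.673 = 5.026 × 0.2285 / 3.488 = 0.3294 d⁻¹.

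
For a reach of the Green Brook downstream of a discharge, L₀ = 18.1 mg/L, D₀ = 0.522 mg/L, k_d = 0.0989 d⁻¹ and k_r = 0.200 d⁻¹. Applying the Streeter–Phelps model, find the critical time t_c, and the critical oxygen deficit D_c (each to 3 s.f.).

At the critical point dD/dt = 0, so k_d L₀ e^(−k_d t) = k_r D. Substituting D(t) from the Streeter–Phelps equation and solving for t gives
t_c = ln[(k_r/k_d)(1 − D₀(k_r−k_d)/(k_d L₀))] / (k_r−k_d).
Here k_r−k_d = 0.1011 d⁻¹ and 1 − D₀(k_r−k_d)/(k_d L₀) = 1 − 0.522×0.1011/(0.0989×18.1) = 0.9705, so
t_c = ln(2.022 × 0.9705) / 0.1011 = 0.6743 / 0.1011 = 6.669 d.
D_c = (k_d/k_r) L₀ e^(−k_d t_c) = (0.0989/0.200) × 18.1 × e^(−0.0989×6.669) = 0.4945 × 18.1 × 0.5171 = 4.628 mg/L.

t_c ≈ 6.67 d; D_c ≈ 4.63 mg/L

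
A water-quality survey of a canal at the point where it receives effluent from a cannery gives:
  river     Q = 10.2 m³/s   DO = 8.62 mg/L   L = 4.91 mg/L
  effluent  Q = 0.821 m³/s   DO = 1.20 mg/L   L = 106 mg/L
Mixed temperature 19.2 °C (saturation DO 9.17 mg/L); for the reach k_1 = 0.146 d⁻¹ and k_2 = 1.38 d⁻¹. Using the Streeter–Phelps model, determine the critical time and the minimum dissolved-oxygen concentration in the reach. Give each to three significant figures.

t_c ≈ 0.699 d; minimum DO ≈ 7.98 mg/L

Mixed DO = (10.2×8.62 + 0.821×1.20)/(10.2+0.821) = 88.91/11.02 = 8.067 mg/L.
Mixed L₀ = (10.2×4.91 + 0.821×106)/(11.02) = 137.1/11.02 = 12.44 mg/L.
Initial deficit D₀ = C_s − DO₀ = 9.17 − 8.067 = 1.103 mg/L.
t_c = (1/1.234) ln[(1.38/0.146)(1 − 1.103×1.234/(0.146×12.44))] = 0.8104 × ln(2.371) = 0.6995 d.
D_c = (0.146/1.38) × 12.44 × e^(−0.146×0.6995) = 0.1058 × 12.44 × 0.9029 = 1.188 mg/L.
Minimum DO = 9.17 − 1.188 = 7.982 mg/L.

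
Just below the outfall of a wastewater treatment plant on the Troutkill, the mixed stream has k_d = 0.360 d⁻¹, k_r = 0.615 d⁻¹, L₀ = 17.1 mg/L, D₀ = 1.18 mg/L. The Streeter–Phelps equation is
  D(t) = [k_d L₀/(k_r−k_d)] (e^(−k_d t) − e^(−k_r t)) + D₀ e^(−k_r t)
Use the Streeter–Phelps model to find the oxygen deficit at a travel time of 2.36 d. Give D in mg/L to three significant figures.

k_d L₀/(k_r−k_d) = 0.360×17.1/(0.615−0.360) = 6.156/0.2550 = 24.14 mg/L.
e^(−k_d t) = e^(−0.360×2.360) = 0.4276; e^(−k_r t) = e^(−0.615×2.360) = 0.2342.
D = 24.14 × (0.4276 − 0.2342) + 1.18 × 0.2342 = 4.668 + 0.2764 = 4.944 mg/L.

D ≈ 4.94 mg/L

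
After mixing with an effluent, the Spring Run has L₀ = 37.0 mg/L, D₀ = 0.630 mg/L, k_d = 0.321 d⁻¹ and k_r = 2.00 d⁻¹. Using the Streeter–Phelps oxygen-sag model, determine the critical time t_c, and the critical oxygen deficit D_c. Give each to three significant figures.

t_c ≈ 1.03 d; D_c ≈ 4.26 mg/L

t_c = [1/(k_r−k_d)] ln[(k_r/k_d)(1 − D₀(k_r−k_d)/(k_d L₀))]
= [1/(2.00−0.321)] ln[(2.00/0.321)(1 − 0.630×1.679/(0.321×37.0))]
= (1/1.679) ln[6.231 × 0.9109] = 0.5956 × ln(5.676) = 0.5956 × 1.736 = 1.034 d.
D_c = (k_d/k_r) L₀ e^(−k_d t_c) = (0.321/2.00) × 37.0 × e^(−0.321×1.034) = 0.1605 × 37.0 × 0.7175 = 4.261 mg/L.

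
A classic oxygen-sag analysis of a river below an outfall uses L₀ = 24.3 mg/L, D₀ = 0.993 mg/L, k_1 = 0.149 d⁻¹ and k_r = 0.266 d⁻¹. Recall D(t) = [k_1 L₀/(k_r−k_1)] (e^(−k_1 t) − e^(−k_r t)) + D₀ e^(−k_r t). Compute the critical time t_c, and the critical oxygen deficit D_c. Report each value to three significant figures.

t_c ≈ 4.67 d; D_c ≈ 6.78 mg/L

t_c = [1/(k_r−k_1)] ln[(k_r/k_1)(1 − D₀(k_r−k_1)/(k_1 L₀))]
= [1/(0.266−0.149)] ln[(0.266/0.149)(1 − 0.993×0.1170/(0.149×24.3))]
= (1/0.1170) ln[1.785 × 0.9679] = 8.547 × ln(1.728) = 8.547 × 0.5469 = 4.675 d.
D_c = (k_1/k_r) L₀ e^(−k_1 t_c) = (0.149/0.266) × 24.3 × e^(−0.149×4.675) = 0.5602 × 24.3 × 0.4983 = 6.783 mg/L.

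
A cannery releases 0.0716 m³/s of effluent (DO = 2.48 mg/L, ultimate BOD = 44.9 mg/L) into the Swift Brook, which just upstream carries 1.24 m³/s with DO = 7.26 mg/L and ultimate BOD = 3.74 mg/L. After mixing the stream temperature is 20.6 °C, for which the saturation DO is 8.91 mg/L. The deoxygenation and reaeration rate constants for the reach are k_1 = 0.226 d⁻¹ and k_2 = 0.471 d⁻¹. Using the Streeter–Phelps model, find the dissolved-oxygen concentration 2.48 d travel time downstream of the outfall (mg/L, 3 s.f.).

DO ≈ 6.88 mg/L

Mixed DO = (1.24×7.26 + 0.0716×2.48)/(1.24+0.0716) = 9.180/1.312 = 6.999 mg/L.
Mixed L₀ = (1.24×3.74 + 0.0716×44.9)/(1.312) = 7.852/1.312 = 5.987 mg/L.
Initial deficit D₀ = C_s − DO₀ = 8.91 − 6.999 = 1.911 mg/L.
D(2.48) = [0.226×5.987/(0.471−0.226)](e^(−0.226×2.48) − e^(−0.471×2.48)) + 1.911 e^(−0.471×2.48)
= 5.523 × (0.5709 − 0.3110) + 1.911 × 0.3110 = 2.030 mg/L.
DO = 8.91 − 2.030 = 6.880 mg/L.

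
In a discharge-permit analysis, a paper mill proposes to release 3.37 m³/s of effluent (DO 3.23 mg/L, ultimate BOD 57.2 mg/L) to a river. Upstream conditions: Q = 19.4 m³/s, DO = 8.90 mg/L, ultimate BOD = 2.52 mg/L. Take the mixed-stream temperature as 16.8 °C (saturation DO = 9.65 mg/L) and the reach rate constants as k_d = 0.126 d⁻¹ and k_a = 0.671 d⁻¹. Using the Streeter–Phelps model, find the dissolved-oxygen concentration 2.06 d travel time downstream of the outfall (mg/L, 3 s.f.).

Mixed DO = (19.4×8.90 + 3.37×3.23)/(19.4+3.37) = 183.5/22.77 = 8.061 mg/L.
Mixed L₀ = (19.4×2.52 + 3.37×57.2)/(22.77) = 241.7/22.77 = 10.61 mg/L.
Initial deficit D₀ = C_s − DO₀ = 9.65 − 8.061 = 1.589 mg/L.
D(2.06) = [0.126×10.61/(0.671−0.126)](e^(−0.126×2.06) − e^(−0.671×2.06)) + 1.589 e^(−0.671×2.06)
= 2.454 × (0.7714 − 0.2510) + 1.589 × 0.2510 = 1.676 mg/L.
DO = 9.65 − 1.676 = 7.974 mg/L.

DO ≈ 7.97 mg/L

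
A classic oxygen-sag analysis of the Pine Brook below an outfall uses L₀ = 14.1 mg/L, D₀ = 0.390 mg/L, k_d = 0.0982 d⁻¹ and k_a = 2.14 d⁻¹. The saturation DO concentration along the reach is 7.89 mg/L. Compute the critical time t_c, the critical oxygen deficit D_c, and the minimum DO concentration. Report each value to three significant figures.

t_c = [1/(k_a−k_d)] ln[(k_a/k_d)(1 − D₀(k_a−k_d)/(k_d L₀))]
= [1/(2.14−0.0982)] ln[(2.14/0.0982)(1 − 0.390×2.042/(0.0982×14.1))]
= (1/2.042) ln[21.79 × 0.4249] = 0.4898 × ln(9.259) = 0.4898 × 2.226 = 1.090 d.
D_c = (k_d/k_a) L₀ e^(−k_d t_c) = (0.0982/2.14) × 14.1 × e^(−0.0982×1.090) = 0.04589 × 14.1 × 0.8985 = 0.5813 mg/L.
Minimum DO = C_s − D_c = 7.89 − 0.5813 = 7.309 mg/L.

t_c ≈ 1.09 d; D_c ≈ 0.581 mg/L; min DO ≈ 7.31 mg/L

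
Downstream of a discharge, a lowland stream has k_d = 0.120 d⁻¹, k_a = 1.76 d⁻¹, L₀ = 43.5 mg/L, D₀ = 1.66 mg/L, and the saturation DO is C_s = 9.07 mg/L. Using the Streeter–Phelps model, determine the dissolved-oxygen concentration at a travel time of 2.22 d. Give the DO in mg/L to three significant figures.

k_d L₀/(k_a−k_d) = 0.120×43.5/(1.76−0.120) = 5.220/1.640 = 3.183 mg/L.
e^(−k_d t) = e^(−0.120×2.220) = 0.7661; e^(−k_a t) = e^(−1.76×2.220) = 0.02010.
D = 3.183 × (0.7661 − 0.02010) + 1.66 × 0.02010 = 2.375 + 0.03336 = 2.408 mg/L.
DO = C_s − D = 9.07 − 2.408 = 6.662 mg/L.

DO ≈ 6.66 mg/L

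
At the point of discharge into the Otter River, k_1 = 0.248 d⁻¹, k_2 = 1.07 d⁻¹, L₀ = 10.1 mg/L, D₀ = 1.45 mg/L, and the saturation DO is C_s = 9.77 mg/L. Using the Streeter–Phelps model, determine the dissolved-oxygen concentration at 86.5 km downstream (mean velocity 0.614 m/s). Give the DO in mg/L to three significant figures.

Travel time t = x/v = 86.5 km / (0.614 m/s) = 86500 m / 0.614 m/s = 140900 s = 1.631 d.
k_1 L₀/(k_2−k_1) = 0.248×10.1/(1.07−0.248) = 2.505/0.8220 = 3.047 mg/L.
e^(−k_1 t) = e^(−0.248×1.631) = 0.6674; e^(−k_2 t) = e^(−1.07×1.631) = 0.1747.
D = 3.047 × (0.6674 − 0.1747) + 1.45 × 0.1747 = 1.501 + 0.2533 = 1.755 mg/L.
DO = C_s − D = 9.77 − 1.755 = 8.015 mg/L.

DO ≈ 8.02 mg/L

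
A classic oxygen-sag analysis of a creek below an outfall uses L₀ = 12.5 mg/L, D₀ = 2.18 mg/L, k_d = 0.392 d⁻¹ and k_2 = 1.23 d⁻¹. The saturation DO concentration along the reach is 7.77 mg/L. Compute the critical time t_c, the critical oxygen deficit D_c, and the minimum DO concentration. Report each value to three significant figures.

At the critical point dD/dt = 0, so k_d L₀ e^(−k_d t) = k_2 D. Substituting D(t) from the Streeter–Phelps equation and solving for t gives
t_c = ln[(k_2/k_d)(1 − D₀(k_2−k_d)/(k_d L₀))] / (k_2−k_d).
Here k_2−k_d = 0.8380 d⁻¹ and 1 − D₀(k_2−k_d)/(k_d L₀) = 1 − 2.18×0.8380/(0.392×12.5) = 0.6272, so
t_c = ln(3.138 × 0.6272) / 0.8380 = 0.6770 / 0.8380 = 0.8079 d.
L(t_c) = L₀ e^(−k_d t_c) = 12.5 × 0.7286 = 9.107 mg/L, and at the critical point k_2 D_c = k_d L, so D_c = (0.392/1.23) × 9.107 = 2.902 mg/L.
Minimum DO = C_s − D_c = 7.77 − 2.902 = 4.868 mg/L.

t_c ≈ 0.808 d; D_c ≈ 2.90 mg/L; min DO ≈ 4.87 mg/L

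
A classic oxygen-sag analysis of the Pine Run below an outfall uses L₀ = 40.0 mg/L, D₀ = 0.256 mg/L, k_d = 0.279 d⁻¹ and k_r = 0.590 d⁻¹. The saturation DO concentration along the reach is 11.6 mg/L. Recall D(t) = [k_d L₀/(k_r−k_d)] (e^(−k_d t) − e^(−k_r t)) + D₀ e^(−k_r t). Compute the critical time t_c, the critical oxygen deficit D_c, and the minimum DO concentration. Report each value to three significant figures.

t_c = [1/(k_r−k_d)] ln[(k_r/k_d)(1 − D₀(k_r−k_d)/(k_d L₀))]
= [1/(0.590−0.279)] ln[(0.590/0.279)(1 − 0.256×0.3110/(0.279×40.0))]
= (1/0.3110) ln[2.115 × 0.9929] = 3.215 × ln(2.100) = 3.215 × 0.7418 = 2.385 d.
D_c = (k_d/k_r) L₀ e^(−k_d t_c) = (0.279/0.590) × 40.0 × e^(−0.279×2.385) = 0.4729 × 40.0 × 0.5141 = 9.723 mg/L.
Minimum DO = C_s − D_c = 11.6 − 9.723 = 1.877 mg/L.

t_c ≈ 2.39 d; D_c ≈ 9.72 mg/L; min DO ≈ 1.88 mg/L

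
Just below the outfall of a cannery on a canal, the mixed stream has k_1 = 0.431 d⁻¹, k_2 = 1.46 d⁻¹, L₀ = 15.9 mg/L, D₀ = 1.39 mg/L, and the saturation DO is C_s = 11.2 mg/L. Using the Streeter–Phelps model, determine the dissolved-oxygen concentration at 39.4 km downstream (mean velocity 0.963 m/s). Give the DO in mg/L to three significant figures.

DO ≈ 8.41 mg/L

Travel time t = x/v = 39.4 km / (0.963 m/s) = 39400 m / 0.963 m/s = 40910 s = 0.4735 d.
k_1 L₀/(k_2−k_1) = 0.431×15.9/(1.46−0.431) = 6.853/1.029 = 6.660 mg/L.
e^(−k_1 t) = e^(−0.431×0.4735) = 0.8154; e^(−k_2 t) = e^(−1.46×0.4735) = 0.5009.
D = 6.660 × (0.8154 − 0.5009) + 1.39 × 0.5009 = 2.094 + 0.6962 = 2.791 mg/L.
DO = C_s − D = 11.2 − 2.791 = 8.409 mg/L.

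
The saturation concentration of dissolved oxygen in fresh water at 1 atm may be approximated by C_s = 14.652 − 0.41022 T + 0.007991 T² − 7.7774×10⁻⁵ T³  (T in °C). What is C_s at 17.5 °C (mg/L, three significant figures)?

C_s ≈ 9.50 mg/L

C_s = 14.652 − 0.41022×17.5 + 0.007991×17.5² − 7.7774×10⁻⁵×17.5³ = 9.504 mg/L.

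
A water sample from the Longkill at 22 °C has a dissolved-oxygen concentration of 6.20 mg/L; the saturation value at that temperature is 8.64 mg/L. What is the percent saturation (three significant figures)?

% saturation = C/C_s × 100 = 6.20/8.64 × 100 = 71.8 %.

71.8 % saturation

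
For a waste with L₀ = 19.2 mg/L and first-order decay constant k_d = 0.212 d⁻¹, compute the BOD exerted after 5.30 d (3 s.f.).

y_t = L₀(1 − e^(−k_d t)) = 19.2 × (1 − e^(−0.212×5.30))
= 19.2 × (1 − 0.3251) = 19.2 × 0.6749 = 12.96 mg/L.

y ≈ 13.0 mg/L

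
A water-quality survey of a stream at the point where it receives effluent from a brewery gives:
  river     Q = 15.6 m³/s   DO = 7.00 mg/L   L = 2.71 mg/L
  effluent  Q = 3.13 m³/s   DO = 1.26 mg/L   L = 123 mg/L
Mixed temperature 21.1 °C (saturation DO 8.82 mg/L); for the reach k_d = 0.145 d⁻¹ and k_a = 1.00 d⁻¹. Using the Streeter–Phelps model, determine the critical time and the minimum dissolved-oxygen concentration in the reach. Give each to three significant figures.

Mixed DO = (15.6×7.00 + 3.13×1.26)/(15.6+3.13) = 113.1/18.73 = 6.041 mg/L.
Mixed L₀ = (15.6×2.71 + 3.13×123)/(18.73) = 427.3/18.73 = 22.81 mg/L.
Initial deficit D₀ = C_s − DO₀ = 8.82 − 6.041 = 2.779 mg/L.
t_c = (1/0.8550) ln[(1.00/0.145)(1 − 2.779×0.8550/(0.145×22.81))] = 1.170 × ln(1.942) = 0.7764 d.
D_c = (0.145/1.00) × 22.81 × e^(−0.145×0.7764) = 0.1450 × 22.81 × 0.8935 = 2.956 mg/L.
Minimum DO = 8.82 − 2.956 = 5.864 mg/L.

t_c ≈ 0.776 d; minimum DO ≈ 5.86 mg/L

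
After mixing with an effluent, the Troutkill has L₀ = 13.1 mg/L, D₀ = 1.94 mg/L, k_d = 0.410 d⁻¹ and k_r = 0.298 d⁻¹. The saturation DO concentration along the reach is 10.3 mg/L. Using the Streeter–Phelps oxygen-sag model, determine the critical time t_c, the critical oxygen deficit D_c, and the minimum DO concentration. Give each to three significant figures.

t_c ≈ 2.49 d; D_c ≈ 6.48 mg/L; min DO ≈ 3.82 mg/L

At the critical point dD/dt = 0, so k_d L₀ e^(−k_d t) = k_r D. Substituting D(t) from the Streeter–Phelps equation and solving for t gives
t_c = ln[(k_r/k_d)(1 − D₀(k_r−k_d)/(k_d L₀))] / (k_r−k_d).
Here k_r−k_d = -0.1120 d⁻¹ and 1 − D₀(k_r−k_d)/(k_d L₀) = 1 − 1.94×-0.1120/(0.410×13.1) = 1.040, so
t_c = ln(0.7268 × 1.040) / -0.1120 = -0.2794 / -0.1120 = 2.495 d.
D_c = (k_d/k_r) L₀ e^(−k_d t_c) = (0.410/0.298) × 13.1 × e^(−0.410×2.495) = 1.376 × 13.1 × 0.3596 = 6.481 mg/L.
Minimum DO = C_s − D_c = 10.3 − 6.481 = 3.819 mg/L.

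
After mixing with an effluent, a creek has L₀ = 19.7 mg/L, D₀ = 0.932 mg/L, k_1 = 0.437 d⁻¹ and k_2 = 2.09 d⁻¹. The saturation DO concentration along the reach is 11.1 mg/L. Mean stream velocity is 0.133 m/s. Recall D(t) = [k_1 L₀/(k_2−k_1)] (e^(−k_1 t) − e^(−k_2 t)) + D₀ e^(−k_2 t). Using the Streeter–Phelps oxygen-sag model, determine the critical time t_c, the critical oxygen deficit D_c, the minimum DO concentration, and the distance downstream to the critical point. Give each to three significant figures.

t_c = [1/(k_2−k_1)] ln[(k_2/k_1)(1 − D₀(k_2−k_1)/(k_1 L₀))]
= [1/(2.09−0.437)] ln[(2.09/0.437)(1 − 0.932×1.653/(0.437×19.7))]
= (1/1.653) ln[4.783 × 0.8210] = 0.6050 × ln(3.927) = 0.6050 × 1.368 = 0.8275 d.
L(t_c) = L₀ e^(−k_1 t_c) = 19.7 × 0.6966 = 13.72 mg/L, and at the critical point k_2 D_c = k_1 L, so D_c = (0.437/2.09) × 13.72 = 2.869 mg/L.
Minimum DO = C_s − D_c = 11.1 − 2.869 = 8.231 mg/L.
x_c = v t_c = 0.133 m/s × 0.8275 d × 86400 s/d = 9509 m ≈ 9.51 km.

t_c ≈ 0.827 d; D_c ≈ 2.87 mg/L; min DO ≈ 8.23 mg/L; x_c ≈ 9.51 km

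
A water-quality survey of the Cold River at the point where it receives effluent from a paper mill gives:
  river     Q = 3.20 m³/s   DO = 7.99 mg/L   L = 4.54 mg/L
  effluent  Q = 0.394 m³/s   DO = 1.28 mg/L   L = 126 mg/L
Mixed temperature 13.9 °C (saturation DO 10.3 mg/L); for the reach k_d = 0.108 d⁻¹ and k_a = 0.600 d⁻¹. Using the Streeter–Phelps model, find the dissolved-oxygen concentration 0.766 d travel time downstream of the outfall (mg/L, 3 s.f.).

Mixed DO = (3.20×7.99 + 0.394×1.28)/(3.20+0.394) = 26.07/3.594 = 7.254 mg/L.
Mixed L₀ = (3.20×4.54 + 0.394×126)/(3.594) = 64.17/3.594 = 17.86 mg/L.
Initial deficit D₀ = C_s − DO₀ = 10.3 − 7.254 = 3.046 mg/L.
D(0.766) = [0.108×17.86/(0.600−0.108)](e^(−0.108×0.766) − e^(−0.600×0.766)) + 3.046 e^(−0.600×0.766)
= 3.919 × (0.9206 − 0.6315) + 3.046 × 0.6315 = 3.056 mg/L.
DO = 10.3 − 3.056 = 7.244 mg/L.

DO ≈ 7.24 mg/L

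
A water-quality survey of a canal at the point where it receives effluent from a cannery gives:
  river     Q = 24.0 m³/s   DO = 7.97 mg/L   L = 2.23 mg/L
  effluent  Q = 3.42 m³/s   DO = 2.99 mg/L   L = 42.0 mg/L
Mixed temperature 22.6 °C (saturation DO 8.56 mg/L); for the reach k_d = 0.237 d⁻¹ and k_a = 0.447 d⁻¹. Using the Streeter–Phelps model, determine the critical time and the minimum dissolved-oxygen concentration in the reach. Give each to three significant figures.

t_c ≈ 2.25 d; minimum DO ≈ 6.32 mg/L

Mixed DO = (24.0×7.97 + 3.42×2.99)/(24.0+3.42) = 201.5/27.42 = 7.349 mg/L.
Mixed L₀ = (24.0×2.23 + 3.42×42.0)/(27.42) = 197.2/27.42 = 7.190 mg/L.
Initial deficit D₀ = C_s − DO₀ = 8.56 − 7.349 = 1.211 mg/L.
t_c = (1/0.2100) ln[(0.447/0.237)(1 − 1.211×0.2100/(0.237×7.190))] = 4.762 × ln(1.605) = 2.252 d.
D_c = (0.237/0.447) × 7.190 × e^(−0.237×2.252) = 0.5302 × 7.190 × 0.5865 = 2.236 mg/L.
Minimum DO = 8.56 − 2.236 = 6.324 mg/L.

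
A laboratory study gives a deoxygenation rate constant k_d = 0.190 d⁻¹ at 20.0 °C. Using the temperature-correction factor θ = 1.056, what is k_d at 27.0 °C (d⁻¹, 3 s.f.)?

k_d(T₂) = k_d(T₁) · θ^(T₂−T₁) = 0.190 × 1.056^(27.0−20.0)
= 0.190 × 1.056^7.00 = 0.190 × 1.464 = 0.2782 d⁻¹.

k_d ≈ 0.278 d⁻¹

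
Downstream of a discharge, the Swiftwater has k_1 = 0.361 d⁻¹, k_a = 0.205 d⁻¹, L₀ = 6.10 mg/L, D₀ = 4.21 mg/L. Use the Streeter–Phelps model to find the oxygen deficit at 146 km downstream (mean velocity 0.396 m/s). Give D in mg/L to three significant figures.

Travel time t = x/v = 146 km / (0.396 m/s) = 146000 m / 0.396 m/s = 368700 s = 4.267 d.
k_1 L₀/(k_a−k_1) = 0.361×6.10/(0.205−0.361) = 2.202/-0.1560 = -14.12 mg/L.
e^(−k_1 t) = e^(−0.361×4.267) = 0.2143; e^(−k_a t) = e^(−0.205×4.267) = 0.4170.
D = -14.12 × (0.2143 − 0.4170) + 4.21 × 0.4170 = 2.861 + 1.755 = 4.616 mg/L.

D ≈ 4.62 mg/L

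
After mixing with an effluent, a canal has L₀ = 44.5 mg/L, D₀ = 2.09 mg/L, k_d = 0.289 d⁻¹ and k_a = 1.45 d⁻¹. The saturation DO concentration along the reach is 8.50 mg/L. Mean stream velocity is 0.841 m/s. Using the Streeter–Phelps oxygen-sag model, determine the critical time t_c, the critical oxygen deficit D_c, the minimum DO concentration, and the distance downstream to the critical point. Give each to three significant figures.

t_c ≈ 1.21 d; D_c ≈ 6.25 mg/L; min DO ≈ 2.25 mg/L; x_c ≈ 87.9 km

With k_a/k_d = 5.017 and 1 − D₀(k_a−k_d)/(k_d L₀) = 0.8113,
t_c = ln(5.017 × 0.8113) / (1.45 − 0.289) = ln(4.071) / 1.161 = 1.404/1.161 = 1.209 d.
D_c = (k_d/k_a) L₀ e^(−k_d t_c) = (0.289/1.45) × 44.5 × e^(−0.289×1.209) = 0.1993 × 44.5 × 0.7051 = 6.254 mg/L.
Minimum DO = C_s − D_c = 8.50 − 6.254 = 2.246 mg/L.
x_c = v t_c = 0.841 m/s × 1.209 d × 86400 s/d = 87860 m ≈ 87.9 km.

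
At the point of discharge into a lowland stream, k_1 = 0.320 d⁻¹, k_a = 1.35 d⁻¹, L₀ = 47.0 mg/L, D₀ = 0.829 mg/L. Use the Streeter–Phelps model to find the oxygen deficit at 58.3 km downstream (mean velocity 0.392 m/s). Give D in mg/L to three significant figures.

D ≈ 7.07 mg/L

Travel time t = x/v = 58.3 km / (0.392 m/s) = 58300 m / 0.392 m/s = 148700 s = 1.721 d.
k_1 L₀/(k_a−k_1) = 0.320×47.0/(1.35−0.320) = 15.04/1.030 = 14.60 mg/L.
e^(−k_1 t) = e^(−0.320×1.721) = 0.5765; e^(−k_a t) = e^(−1.35×1.721) = 0.09790.
D = 14.60 × (0.5765 − 0.09790) + 0.829 × 0.09790 = 6.988 + 0.08116 = 7.069 mg/L.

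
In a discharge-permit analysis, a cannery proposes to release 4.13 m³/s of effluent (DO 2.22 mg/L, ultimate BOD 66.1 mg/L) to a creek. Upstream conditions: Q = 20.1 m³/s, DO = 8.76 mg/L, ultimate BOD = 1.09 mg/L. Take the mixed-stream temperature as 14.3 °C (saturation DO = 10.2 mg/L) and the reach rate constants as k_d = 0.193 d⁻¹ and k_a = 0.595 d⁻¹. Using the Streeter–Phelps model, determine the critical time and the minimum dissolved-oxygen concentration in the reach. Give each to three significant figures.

t_c ≈ 1.37 d; minimum DO ≈ 7.17 mg/L

Mixed DO = (20.1×8.76 + 4.13×2.22)/(20.1+4.13) = 185.2/24.23 = 7.645 mg/L.
Mixed L₀ = (20.1×1.09 + 4.13×66.1)/(24.23) = 294.9/24.23 = 12.17 mg/L.
Initial deficit D₀ = C_s − DO₀ = 10.2 − 7.645 = 2.555 mg/L.
t_c = (1/0.4020) ln[(0.595/0.193)(1 − 2.555×0.4020/(0.193×12.17))] = 2.488 × ln(1.735) = 1.371 d.
D_c = (0.193/0.595) × 12.17 × e^(−0.193×1.371) = 0.3244 × 12.17 × 0.7676 = 3.030 mg/L.
Minimum DO = 10.2 − 3.030 = 7.170 mg/L.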